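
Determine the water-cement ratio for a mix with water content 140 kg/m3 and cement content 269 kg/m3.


w/c = water / cement
w/c = 140 / 269 = 0.52

0.52


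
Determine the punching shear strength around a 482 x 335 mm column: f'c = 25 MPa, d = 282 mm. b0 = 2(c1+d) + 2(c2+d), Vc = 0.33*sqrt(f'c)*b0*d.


b0 = 2*(482 + 282) + 2*(335 + 282) = 2762 mm
Vc = 0.33 * sqrt(25) * 2762 * 282 / 1000
= 1285.16 kN

1285.16


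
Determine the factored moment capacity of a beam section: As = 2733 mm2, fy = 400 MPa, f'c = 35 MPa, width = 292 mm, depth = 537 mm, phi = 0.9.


a = As * fy / (0.85 * f'c * b)
= 2733 * 400 / (0.85 * 35 * 292)
= 125.8432 mm
Mn = As * fy * (d - a/2) / 10^6
= 518.2625 kN-m
phi*Mn = 0.9 * 518.2625 = 466.44 kN-m

466.44


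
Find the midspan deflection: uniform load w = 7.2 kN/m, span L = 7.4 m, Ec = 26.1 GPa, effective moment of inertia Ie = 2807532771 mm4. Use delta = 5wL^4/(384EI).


Convert: L = 7.4 m = 7400 mm, Ec = 26.1 GPa = 26100 MPa
delta = 5 * 7.2 * 7400^4 / (384 * 26100 * 2807532771)
= 3.84 mm

3.84


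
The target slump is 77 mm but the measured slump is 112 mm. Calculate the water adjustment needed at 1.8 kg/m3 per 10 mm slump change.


Difference = 77 - 112 = -35 mm
Water adjustment = -35 * 1.8 / 10 = -6.3 kg/m3

-6.3


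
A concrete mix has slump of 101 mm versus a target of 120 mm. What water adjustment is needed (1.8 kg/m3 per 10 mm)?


Difference = 120 - 101 = 19 mm
Water adjustment = 19 * 1.8 / 10 = 3.4 kg/m3

3.4


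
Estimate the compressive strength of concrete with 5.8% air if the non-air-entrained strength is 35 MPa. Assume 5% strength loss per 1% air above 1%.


Strength loss = (5.8 - 1) * 5 = 24.0%
f'c = 35 * (1 - 24.0/100)
= 26.6 MPa

26.6


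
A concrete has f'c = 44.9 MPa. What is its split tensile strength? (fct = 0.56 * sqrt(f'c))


fct = 0.56 * sqrt(44.9)
= 0.56 * 6.701
= 3.752 MPa

3.752


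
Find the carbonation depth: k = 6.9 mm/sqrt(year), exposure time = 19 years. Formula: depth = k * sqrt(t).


depth = k * sqrt(t)
= 6.9 * sqrt(19)
= 30.08 mm

30.08


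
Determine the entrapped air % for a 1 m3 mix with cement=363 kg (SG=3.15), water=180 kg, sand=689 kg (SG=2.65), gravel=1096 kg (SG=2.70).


Vol cement = 363 / (3.15 * 1000) = 0.115238 m3
Vol water = 180 / 1000 = 0.18 m3
Vol sand = 689 / (2.65 * 1000) = 0.26 m3
Vol gravel = 1096 / (2.70 * 1000) = 0.405926 m3
Total solid + water volume = 0.961164 m3
Air = (1 - 0.961164) * 100 = 3.88%

3.88


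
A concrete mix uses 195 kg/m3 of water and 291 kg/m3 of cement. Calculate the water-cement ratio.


w/c = water / cement
w/c = 195 / 291 = 0.67

0.67


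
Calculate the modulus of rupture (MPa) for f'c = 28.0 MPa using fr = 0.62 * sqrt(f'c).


fr = 0.62 * sqrt(28.0)
= 3.281 MPa

3.281


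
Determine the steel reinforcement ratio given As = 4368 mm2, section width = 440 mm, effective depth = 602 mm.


rho = As / (b * d)
= 4368 / (440 * 602)
= 0.0165

0.0165


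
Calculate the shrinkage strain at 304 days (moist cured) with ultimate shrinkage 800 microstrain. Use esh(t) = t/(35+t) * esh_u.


esh(304) = 304 / (35 + 304) * 800
= 304 / 339 * 800
= 717.4 microstrain

717.4


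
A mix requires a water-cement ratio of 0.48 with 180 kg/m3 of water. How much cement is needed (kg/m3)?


Cement = water / (w/c)
= 180 / 0.48
= 375.0 kg/m3

375.0


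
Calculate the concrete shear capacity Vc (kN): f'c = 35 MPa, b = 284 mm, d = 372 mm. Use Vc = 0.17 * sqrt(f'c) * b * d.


Vc = 0.17 * sqrt(35) * 284 * 372 / 1000
= 106.25 kN

106.25


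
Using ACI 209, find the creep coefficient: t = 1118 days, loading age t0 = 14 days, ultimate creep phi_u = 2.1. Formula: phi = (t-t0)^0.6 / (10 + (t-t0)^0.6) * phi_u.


dt = 1118 - 14 = 1104
phi = 1104^0.6 / (10 + 1104^0.6) * 2.1
= 1.827

1.827


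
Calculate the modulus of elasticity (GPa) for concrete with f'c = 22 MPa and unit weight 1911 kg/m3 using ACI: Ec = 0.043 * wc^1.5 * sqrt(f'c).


Ec = 0.043 * 1911^1.5 * sqrt(22) / 1000
= 16.85 GPa

16.85


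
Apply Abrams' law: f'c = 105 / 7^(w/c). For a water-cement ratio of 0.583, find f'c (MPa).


f'c = 105 / 7^0.583
= 105 / 3.11
= 33.77 MPa

33.77


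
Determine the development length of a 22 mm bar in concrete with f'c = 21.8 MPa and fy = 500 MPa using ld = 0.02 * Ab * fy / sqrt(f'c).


Ab = pi * 22^2 / 4 = 380.133 mm2
ld = 0.02 * 380.133 * 500 / sqrt(21.8)
= 814.2 mm

814.2


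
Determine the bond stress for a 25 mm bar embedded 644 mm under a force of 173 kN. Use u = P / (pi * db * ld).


u = P / (pi * db * ld)
= 173 * 1000 / (pi * 25 * 644)
= 3.42 MPa

3.42


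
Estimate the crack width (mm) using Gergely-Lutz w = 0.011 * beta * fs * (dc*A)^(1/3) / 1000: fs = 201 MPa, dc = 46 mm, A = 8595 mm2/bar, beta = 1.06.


w = 0.011 * beta * fs * (dc * A)^(1/3) / 1000
= 0.011 * 1.06 * 201 * (46 * 8595)^(1/3) / 1000
= 0.172 mm

0.172


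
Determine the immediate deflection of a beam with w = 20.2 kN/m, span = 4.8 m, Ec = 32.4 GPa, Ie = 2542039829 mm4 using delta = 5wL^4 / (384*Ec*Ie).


Convert: L = 4.8 m = 4800 mm, Ec = 32.4 GPa = 32400 MPa
delta = 5 * 20.2 * 4800^4 / (384 * 32400 * 2542039829)
= 1.7 mm

1.7


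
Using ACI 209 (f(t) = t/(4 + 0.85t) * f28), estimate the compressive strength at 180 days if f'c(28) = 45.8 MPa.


f(180) = 180 / (4 + 0.85 * 180) * 45.8
= 180 / 157.0 * 45.8
= 52.51 MPa

52.51


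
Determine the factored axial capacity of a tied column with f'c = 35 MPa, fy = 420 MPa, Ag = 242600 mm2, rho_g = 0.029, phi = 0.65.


Ast = rho * Ag = 0.029 * 242600 = 7035.4 mm2
phi*Pn = 0.65 * 0.80 * (0.85 * 35 * (242600 - 7035.4) + 420 * 7035.4) / 1000
= 5180.72 kN

5180.72


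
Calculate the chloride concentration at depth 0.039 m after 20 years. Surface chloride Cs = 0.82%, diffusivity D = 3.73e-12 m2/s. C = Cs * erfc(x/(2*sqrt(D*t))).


t_seconds = 20 * 365.25 * 24 * 3600 = 631152000.0 s
arg = 0.039 / (2 * sqrt(3.73e-12 * 631152000.0))
= 0.4019
erfc(0.4019) = 0.5698
C = 0.82 * 0.5698 = 0.4672%

0.4672


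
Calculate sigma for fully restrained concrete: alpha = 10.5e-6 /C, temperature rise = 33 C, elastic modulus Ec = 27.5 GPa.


sigma = alpha * dT * Ec
= 10.5e-6 * 33 * 27.5 * 1000
= 9.529 MPa

9.529


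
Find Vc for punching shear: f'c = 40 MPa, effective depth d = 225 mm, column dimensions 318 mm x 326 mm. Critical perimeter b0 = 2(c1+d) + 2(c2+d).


b0 = 2*(318 + 225) + 2*(326 + 225) = 2188 mm
Vc = 0.33 * sqrt(40) * 2188 * 225 / 1000
= 1027.48 kN

1027.48


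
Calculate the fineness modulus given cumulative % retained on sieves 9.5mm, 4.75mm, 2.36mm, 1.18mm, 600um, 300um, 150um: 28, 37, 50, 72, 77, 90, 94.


FM = sum(cumulative % retained) / 100
= 448 / 100
= 4.48

4.48


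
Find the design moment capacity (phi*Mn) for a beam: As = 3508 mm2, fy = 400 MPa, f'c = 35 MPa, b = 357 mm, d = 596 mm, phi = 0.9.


a = As * fy / (0.85 * f'c * b)
= 3508 * 400 / (0.85 * 35 * 357)
= 132.1187 mm
Mn = As * fy * (d - a/2) / 10^6
= 743.6127 kN-m
phi*Mn = 0.9 * 743.6127 = 669.25 kN-m

669.25


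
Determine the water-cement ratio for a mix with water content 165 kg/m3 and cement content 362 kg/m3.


w/c = water / cement
w/c = 165 / 362 = 0.456

0.456


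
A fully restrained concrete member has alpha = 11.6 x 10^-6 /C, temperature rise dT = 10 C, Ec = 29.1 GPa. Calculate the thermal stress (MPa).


sigma = alpha * dT * Ec
= 11.6e-6 * 10 * 29.1 * 1000
= 3.376 MPa

3.376


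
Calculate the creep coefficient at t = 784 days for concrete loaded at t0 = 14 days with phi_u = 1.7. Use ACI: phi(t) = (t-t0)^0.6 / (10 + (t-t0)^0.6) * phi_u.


dt = 784 - 14 = 770
phi = 770^0.6 / (10 + 770^0.6) * 1.7
= 1.434

1.434


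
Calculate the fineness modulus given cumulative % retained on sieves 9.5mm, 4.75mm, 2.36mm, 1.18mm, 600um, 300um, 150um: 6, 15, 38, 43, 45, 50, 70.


FM = sum(cumulative % retained) / 100
= 267 / 100
= 2.67

2.67


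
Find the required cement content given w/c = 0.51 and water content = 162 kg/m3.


Cement = water / (w/c)
= 162 / 0.51
= 317.6 kg/m3

317.6


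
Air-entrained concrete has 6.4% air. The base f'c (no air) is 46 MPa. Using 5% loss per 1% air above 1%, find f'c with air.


Strength loss = (6.4 - 1) * 5 = 27.0%
f'c = 46 * (1 - 27.0/100)
= 33.58 MPa

33.58


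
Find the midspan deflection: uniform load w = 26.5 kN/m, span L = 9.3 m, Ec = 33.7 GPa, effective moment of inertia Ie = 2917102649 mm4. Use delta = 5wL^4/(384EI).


Convert: L = 9.3 m = 9300 mm, Ec = 33.7 GPa = 33700 MPa
delta = 5 * 26.5 * 9300^4 / (384 * 33700 * 2917102649)
= 26.26 mm

26.26


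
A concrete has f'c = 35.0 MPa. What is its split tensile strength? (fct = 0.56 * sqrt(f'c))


fct = 0.56 * sqrt(35.0)
= 0.56 * 5.916
= 3.313 MPa

3.313


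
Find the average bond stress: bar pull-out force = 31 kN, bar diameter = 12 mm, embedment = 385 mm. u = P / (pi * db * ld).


u = P / (pi * db * ld)
= 31 * 1000 / (pi * 12 * 385)
= 2.136 MPa

2.136


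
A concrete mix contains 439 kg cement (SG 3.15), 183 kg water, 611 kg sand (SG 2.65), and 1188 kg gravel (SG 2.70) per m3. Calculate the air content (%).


Vol cement = 439 / (3.15 * 1000) = 0.139365 m3
Vol water = 183 / 1000 = 0.183 m3
Vol sand = 611 / (2.65 * 1000) = 0.230566 m3
Vol gravel = 1188 / (2.70 * 1000) = 0.44 m3
Total solid + water volume = 0.992931 m3
Air = (1 - 0.992931) * 100 = 0.71%

0.71


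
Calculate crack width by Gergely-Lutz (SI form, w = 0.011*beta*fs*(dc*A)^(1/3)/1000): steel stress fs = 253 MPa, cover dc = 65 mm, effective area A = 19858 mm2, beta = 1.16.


w = 0.011 * beta * fs * (dc * A)^(1/3) / 1000
= 0.011 * 1.16 * 253 * (65 * 19858)^(1/3) / 1000
= 0.351 mm

0.351


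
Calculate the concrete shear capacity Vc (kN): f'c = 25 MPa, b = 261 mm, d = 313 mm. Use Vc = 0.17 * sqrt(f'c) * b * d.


Vc = 0.17 * sqrt(25) * 261 * 313 / 1000
= 69.44 kN

69.44


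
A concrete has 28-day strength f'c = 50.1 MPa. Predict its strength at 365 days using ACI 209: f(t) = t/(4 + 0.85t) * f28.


f(365) = 365 / (4 + 0.85 * 365) * 50.1
= 365 / 314.25 * 50.1
= 58.19 MPa

58.19


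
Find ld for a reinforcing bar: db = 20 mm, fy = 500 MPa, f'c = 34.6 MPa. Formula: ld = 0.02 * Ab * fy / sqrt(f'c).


Ab = pi * 20^2 / 4 = 314.159 mm2
ld = 0.02 * 314.159 * 500 / sqrt(34.6)
= 534.1 mm

534.1


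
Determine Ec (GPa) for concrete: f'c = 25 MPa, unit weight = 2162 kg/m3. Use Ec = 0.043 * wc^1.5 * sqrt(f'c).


Ec = 0.043 * 2162^1.5 * sqrt(25) / 1000
= 21.61 GPa

21.61


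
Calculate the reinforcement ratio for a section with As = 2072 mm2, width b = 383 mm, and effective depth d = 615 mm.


rho = As / (b * d)
= 2072 / (383 * 615)
= 0.0088

0.0088


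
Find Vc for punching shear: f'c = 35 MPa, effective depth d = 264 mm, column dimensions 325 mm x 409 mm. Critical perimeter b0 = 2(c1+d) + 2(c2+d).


b0 = 2*(325 + 264) + 2*(409 + 264) = 2524 mm
Vc = 0.33 * sqrt(35) * 2524 * 264 / 1000
= 1300.89 kN

1300.89


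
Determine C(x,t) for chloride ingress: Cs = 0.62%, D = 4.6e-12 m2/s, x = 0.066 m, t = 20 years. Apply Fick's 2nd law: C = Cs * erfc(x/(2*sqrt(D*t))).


t_seconds = 20 * 365.25 * 24 * 3600 = 631152000.0 s
arg = 0.066 / (2 * sqrt(4.6e-12 * 631152000.0))
= 0.6124
erfc(0.6124) = 0.3864
C = 0.62 * 0.3864 = 0.2396%

0.2396


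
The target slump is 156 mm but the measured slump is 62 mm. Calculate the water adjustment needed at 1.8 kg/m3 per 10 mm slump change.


Difference = 156 - 62 = 94 mm
Water adjustment = 94 * 1.8 / 10 = 16.9 kg/m3

16.9


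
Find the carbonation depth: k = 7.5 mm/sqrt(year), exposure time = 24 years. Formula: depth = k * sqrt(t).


depth = k * sqrt(t)
= 7.5 * sqrt(24)
= 36.74 mm

36.74


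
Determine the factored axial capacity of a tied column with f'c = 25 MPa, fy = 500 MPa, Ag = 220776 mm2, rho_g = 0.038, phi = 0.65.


Ast = rho * Ag = 0.038 * 220776 = 8389.488 mm2
phi*Pn = 0.65 * 0.80 * (0.85 * 25 * (220776 - 8389.488) + 500 * 8389.488) / 1000
= 4528.14 kN

4528.14


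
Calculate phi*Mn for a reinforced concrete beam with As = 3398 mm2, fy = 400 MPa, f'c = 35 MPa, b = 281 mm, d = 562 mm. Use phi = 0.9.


a = As * fy / (0.85 * f'c * b)
= 3398 * 400 / (0.85 * 35 * 281)
= 162.5886 mm
Mn = As * fy * (d - a/2) / 10^6
= 653.3752 kN-m
phi*Mn = 0.9 * 653.3752 = 588.04 kN-m

588.04


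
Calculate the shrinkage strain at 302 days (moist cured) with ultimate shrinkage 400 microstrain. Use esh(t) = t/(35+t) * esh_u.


esh(302) = 302 / (35 + 302) * 400
= 302 / 337 * 400
= 358.5 microstrain

358.5


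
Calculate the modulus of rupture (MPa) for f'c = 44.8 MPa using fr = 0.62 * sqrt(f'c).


fr = 0.62 * sqrt(44.8)
= 4.15 MPa

4.15


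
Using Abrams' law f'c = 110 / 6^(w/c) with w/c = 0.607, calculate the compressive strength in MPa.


f'c = 110 / 6^0.607
= 110 / 2.967
= 37.07 MPa

37.07


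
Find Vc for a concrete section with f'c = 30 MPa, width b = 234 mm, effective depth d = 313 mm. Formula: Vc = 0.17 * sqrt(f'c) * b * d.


Vc = 0.17 * sqrt(30) * 234 * 313 / 1000
= 68.2 kN

68.2


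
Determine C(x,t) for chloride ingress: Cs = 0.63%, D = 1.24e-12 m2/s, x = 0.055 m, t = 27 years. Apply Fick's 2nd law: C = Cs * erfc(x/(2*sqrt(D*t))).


t_seconds = 27 * 365.25 * 24 * 3600 = 852055200.0 s
arg = 0.055 / (2 * sqrt(1.24e-12 * 852055200.0))
= 0.846
erfc(0.846) = 0.2315
C = 0.63 * 0.2315 = 0.1459%

0.1459


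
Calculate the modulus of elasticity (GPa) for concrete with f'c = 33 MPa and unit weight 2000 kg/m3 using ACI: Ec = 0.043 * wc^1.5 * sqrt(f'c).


Ec = 0.043 * 2000^1.5 * sqrt(33) / 1000
= 22.09 GPa

22.09


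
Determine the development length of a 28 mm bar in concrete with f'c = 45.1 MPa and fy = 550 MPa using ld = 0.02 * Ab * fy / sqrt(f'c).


Ab = pi * 28^2 / 4 = 615.752 mm2
ld = 0.02 * 615.752 * 550 / sqrt(45.1)
= 1008.6 mm

1008.6


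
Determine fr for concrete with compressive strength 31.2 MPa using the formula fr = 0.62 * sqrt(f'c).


fr = 0.62 * sqrt(31.2)
= 3.463 MPa

3.463


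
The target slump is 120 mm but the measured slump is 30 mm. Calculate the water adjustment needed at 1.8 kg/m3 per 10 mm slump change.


Difference = 120 - 30 = 90 mm
Water adjustment = 90 * 1.8 / 10 = 16.2 kg/m3

16.2


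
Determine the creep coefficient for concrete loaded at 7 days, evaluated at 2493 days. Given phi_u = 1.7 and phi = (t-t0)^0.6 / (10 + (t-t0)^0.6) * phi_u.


dt = 2493 - 7 = 2486
phi = 2486^0.6 / (10 + 2486^0.6) * 1.7
= 1.557

1.557


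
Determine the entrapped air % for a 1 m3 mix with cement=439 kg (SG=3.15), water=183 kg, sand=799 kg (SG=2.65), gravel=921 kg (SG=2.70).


Vol cement = 439 / (3.15 * 1000) = 0.139365 m3
Vol water = 183 / 1000 = 0.183 m3
Vol sand = 799 / (2.65 * 1000) = 0.301509 m3
Vol gravel = 921 / (2.70 * 1000) = 0.341111 m3
Total solid + water volume = 0.964986 m3
Air = (1 - 0.964986) * 100 = 3.5%

3.5


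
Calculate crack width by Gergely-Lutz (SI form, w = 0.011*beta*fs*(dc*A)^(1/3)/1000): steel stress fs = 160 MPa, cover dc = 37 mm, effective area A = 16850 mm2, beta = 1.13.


w = 0.011 * beta * fs * (dc * A)^(1/3) / 1000
= 0.011 * 1.13 * 160 * (37 * 16850)^(1/3) / 1000
= 0.17 mm

0.17


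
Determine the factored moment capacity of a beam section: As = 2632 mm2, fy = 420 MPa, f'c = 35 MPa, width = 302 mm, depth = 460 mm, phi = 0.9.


a = As * fy / (0.85 * f'c * b)
= 2632 * 420 / (0.85 * 35 * 302)
= 123.0386 mm
Mn = As * fy * (d - a/2) / 10^6
= 440.4965 kN-m
phi*Mn = 0.9 * 440.4965 = 396.45 kN-m

396.45


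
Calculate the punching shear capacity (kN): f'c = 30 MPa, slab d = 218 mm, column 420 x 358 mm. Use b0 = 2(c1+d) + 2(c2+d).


b0 = 2*(420 + 218) + 2*(358 + 218) = 2428 mm
Vc = 0.33 * sqrt(30) * 2428 * 218 / 1000
= 956.71 kN

956.71


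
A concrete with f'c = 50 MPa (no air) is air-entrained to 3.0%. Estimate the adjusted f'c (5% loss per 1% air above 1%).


Strength loss = (3.0 - 1) * 5 = 10.0%
f'c = 50 * (1 - 10.0/100)
= 45.0 MPa

45.0


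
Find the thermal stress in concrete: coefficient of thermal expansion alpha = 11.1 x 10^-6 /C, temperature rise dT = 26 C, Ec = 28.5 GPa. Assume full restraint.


sigma = alpha * dT * Ec
= 11.1e-6 * 26 * 28.5 * 1000
= 8.225 MPa

8.225


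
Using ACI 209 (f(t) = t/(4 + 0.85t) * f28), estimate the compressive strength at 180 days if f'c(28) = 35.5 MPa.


f(180) = 180 / (4 + 0.85 * 180) * 35.5
= 180 / 157.0 * 35.5
= 40.7 MPa

40.7


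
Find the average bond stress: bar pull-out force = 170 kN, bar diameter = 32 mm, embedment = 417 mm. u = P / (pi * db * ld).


u = P / (pi * db * ld)
= 170 * 1000 / (pi * 32 * 417)
= 4.055 MPa

4.055


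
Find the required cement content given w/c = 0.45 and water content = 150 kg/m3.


Cement = water / (w/c)
= 150 / 0.45
= 333.3 kg/m3

333.3


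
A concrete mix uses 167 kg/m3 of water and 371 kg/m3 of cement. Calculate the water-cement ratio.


w/c = water / cement
w/c = 167 / 371 = 0.45

0.45


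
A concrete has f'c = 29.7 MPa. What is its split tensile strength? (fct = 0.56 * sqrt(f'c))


fct = 0.56 * sqrt(29.7)
= 0.56 * 5.45
= 3.052 MPa

3.052


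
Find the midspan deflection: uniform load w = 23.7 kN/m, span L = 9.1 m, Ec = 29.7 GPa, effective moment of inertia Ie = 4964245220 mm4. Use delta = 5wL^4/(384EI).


Convert: L = 9.1 m = 9100 mm, Ec = 29.7 GPa = 29700 MPa
delta = 5 * 23.7 * 9100^4 / (384 * 29700 * 4964245220)
= 14.35 mm

14.35


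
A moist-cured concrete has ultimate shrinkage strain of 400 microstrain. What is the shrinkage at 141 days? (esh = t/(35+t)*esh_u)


esh(141) = 141 / (35 + 141) * 400
= 141 / 176 * 400
= 320.5 microstrain

320.5


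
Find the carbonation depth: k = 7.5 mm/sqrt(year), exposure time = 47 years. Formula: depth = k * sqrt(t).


depth = k * sqrt(t)
= 7.5 * sqrt(47)
= 51.42 mm

51.42


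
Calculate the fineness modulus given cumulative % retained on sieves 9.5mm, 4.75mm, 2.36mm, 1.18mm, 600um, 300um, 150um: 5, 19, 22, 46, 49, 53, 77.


FM = sum(cumulative % retained) / 100
= 271 / 100
= 2.71

2.71


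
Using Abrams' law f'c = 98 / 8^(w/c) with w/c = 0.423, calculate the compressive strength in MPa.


f'c = 98 / 8^0.423
= 98 / 2.41
= 40.66 MPa

40.66


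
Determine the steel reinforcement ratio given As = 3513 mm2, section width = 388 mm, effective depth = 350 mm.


rho = As / (b * d)
= 3513 / (388 * 350)
= 0.0259

0.0259


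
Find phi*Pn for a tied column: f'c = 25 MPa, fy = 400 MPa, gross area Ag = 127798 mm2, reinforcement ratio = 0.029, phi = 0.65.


Ast = rho * Ag = 0.029 * 127798 = 3706.142 mm2
phi*Pn = 0.65 * 0.80 * (0.85 * 25 * (127798 - 3706.142) + 400 * 3706.142) / 1000
= 2142.09 kN

2142.09


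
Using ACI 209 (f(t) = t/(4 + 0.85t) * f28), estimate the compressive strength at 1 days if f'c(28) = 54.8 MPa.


f(1) = 1 / (4 + 0.85 * 1) * 54.8
= 1 / 4.85 * 54.8
= 11.3 MPa

11.3


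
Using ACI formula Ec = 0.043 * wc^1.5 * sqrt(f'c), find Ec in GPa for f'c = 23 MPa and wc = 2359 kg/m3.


Ec = 0.043 * 2359^1.5 * sqrt(23) / 1000
= 23.63 GPa

23.63


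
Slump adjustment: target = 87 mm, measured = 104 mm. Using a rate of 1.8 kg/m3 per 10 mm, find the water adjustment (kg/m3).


Difference = 87 - 104 = -17 mm
Water adjustment = -17 * 1.8 / 10 = -3.1 kg/m3

-3.1


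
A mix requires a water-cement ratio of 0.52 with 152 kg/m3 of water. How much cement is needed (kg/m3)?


Cement = water / (w/c)
= 152 / 0.52
= 292.3 kg/m3

292.3


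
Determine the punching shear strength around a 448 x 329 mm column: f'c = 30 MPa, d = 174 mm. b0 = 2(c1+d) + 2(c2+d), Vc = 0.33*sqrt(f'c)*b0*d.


b0 = 2*(448 + 174) + 2*(329 + 174) = 2250 mm
Vc = 0.33 * sqrt(30) * 2250 * 174 / 1000
= 707.63 kN

707.63


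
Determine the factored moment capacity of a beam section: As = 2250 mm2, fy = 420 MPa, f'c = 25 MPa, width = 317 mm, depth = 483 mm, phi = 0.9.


a = As * fy / (0.85 * f'c * b)
= 2250 * 420 / (0.85 * 25 * 317)
= 140.2858 mm
Mn = As * fy * (d - a/2) / 10^6
= 390.15 kN-m
phi*Mn = 0.9 * 390.15 = 351.13 kN-m

351.13


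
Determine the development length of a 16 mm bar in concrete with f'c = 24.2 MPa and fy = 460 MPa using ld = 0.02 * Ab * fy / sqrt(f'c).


Ab = pi * 16^2 / 4 = 201.062 mm2
ld = 0.02 * 201.062 * 460 / sqrt(24.2)
= 376.0 mm

376.0


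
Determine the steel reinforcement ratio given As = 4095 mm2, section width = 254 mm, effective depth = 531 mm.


rho = As / (b * d)
= 4095 / (254 * 531)
= 0.0304

0.0304


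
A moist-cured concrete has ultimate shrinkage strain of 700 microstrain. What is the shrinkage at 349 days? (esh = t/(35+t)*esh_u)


esh(349) = 349 / (35 + 349) * 700
= 349 / 384 * 700
= 636.2 microstrain

636.2


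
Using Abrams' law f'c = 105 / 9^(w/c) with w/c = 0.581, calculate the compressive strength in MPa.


f'c = 105 / 9^0.581
= 105 / 3.584
= 29.29 MPa

29.29


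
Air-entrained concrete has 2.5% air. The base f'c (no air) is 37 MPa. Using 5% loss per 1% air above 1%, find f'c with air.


Strength loss = (2.5 - 1) * 5 = 7.5%
f'c = 37 * (1 - 7.5/100)
= 34.23 MPa

34.23


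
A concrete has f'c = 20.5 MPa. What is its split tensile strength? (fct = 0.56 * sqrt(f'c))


fct = 0.56 * sqrt(20.5)
= 0.56 * 4.528
= 2.536 MPa

2.536


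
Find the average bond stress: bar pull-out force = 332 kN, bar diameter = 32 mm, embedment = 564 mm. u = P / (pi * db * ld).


u = P / (pi * db * ld)
= 332 * 1000 / (pi * 32 * 564)
= 5.855 MPa

5.855


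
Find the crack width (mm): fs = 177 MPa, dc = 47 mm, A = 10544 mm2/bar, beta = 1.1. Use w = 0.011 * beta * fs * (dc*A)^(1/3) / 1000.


w = 0.011 * beta * fs * (dc * A)^(1/3) / 1000
= 0.011 * 1.1 * 177 * (47 * 10544)^(1/3) / 1000
= 0.169 mm

0.169


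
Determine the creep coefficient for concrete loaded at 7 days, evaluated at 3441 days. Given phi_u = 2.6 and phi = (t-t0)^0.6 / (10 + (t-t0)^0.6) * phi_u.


dt = 3441 - 7 = 3434
phi = 3434^0.6 / (10 + 3434^0.6) * 2.6
= 2.417

2.417


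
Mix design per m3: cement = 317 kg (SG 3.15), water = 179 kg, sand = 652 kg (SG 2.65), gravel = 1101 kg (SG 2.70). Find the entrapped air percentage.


Vol cement = 317 / (3.15 * 1000) = 0.100635 m3
Vol water = 179 / 1000 = 0.179 m3
Vol sand = 652 / (2.65 * 1000) = 0.246038 m3
Vol gravel = 1101 / (2.70 * 1000) = 0.407778 m3
Total solid + water volume = 0.93345 m3
Air = (1 - 0.93345) * 100 = 6.65%

6.65


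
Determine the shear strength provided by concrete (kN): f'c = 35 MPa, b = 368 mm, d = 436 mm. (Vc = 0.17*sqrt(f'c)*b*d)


Vc = 0.17 * sqrt(35) * 368 * 436 / 1000
= 161.37 kN

161.37


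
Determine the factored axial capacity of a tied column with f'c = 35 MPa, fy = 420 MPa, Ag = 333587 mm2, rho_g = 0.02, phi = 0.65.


Ast = rho * Ag = 0.02 * 333587 = 6671.74 mm2
phi*Pn = 0.65 * 0.80 * (0.85 * 35 * (333587 - 6671.74) + 420 * 6671.74) / 1000
= 6514.49 kN

6514.49


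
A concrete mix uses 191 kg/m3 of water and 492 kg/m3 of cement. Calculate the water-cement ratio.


w/c = water / cement
w/c = 191 / 492 = 0.388

0.388


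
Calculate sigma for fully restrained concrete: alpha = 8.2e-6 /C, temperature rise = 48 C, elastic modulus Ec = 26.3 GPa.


sigma = alpha * dT * Ec
= 8.2e-6 * 48 * 26.3 * 1000
= 10.352 MPa

10.352


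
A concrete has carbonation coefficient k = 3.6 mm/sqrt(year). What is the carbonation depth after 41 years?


depth = k * sqrt(t)
= 3.6 * sqrt(41)
= 23.05 mm

23.05


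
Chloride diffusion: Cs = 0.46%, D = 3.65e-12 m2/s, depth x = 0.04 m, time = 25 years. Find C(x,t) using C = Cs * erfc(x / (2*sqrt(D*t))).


t_seconds = 25 * 365.25 * 24 * 3600 = 788940000.0 s
arg = 0.04 / (2 * sqrt(3.65e-12 * 788940000.0))
= 0.3727
erfc(0.3727) = 0.5981
C = 0.46 * 0.5981 = 0.2751%

0.2751


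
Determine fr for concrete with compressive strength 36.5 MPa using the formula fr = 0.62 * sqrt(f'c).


fr = 0.62 * sqrt(36.5)
= 3.746 MPa

3.746


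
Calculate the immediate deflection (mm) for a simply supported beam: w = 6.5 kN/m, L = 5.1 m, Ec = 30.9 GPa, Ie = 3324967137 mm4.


Convert: L = 5.1 m = 5100 mm, Ec = 30.9 GPa = 30900 MPa
delta = 5 * 6.5 * 5100^4 / (384 * 30900 * 3324967137)
= 0.56 mm

0.56


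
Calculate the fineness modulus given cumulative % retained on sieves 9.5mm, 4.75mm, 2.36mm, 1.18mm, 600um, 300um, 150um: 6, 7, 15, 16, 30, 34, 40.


FM = sum(cumulative % retained) / 100
= 148 / 100
= 1.48

1.48


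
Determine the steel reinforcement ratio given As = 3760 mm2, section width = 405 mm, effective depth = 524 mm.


rho = As / (b * d)
= 3760 / (405 * 524)
= 0.0177

0.0177


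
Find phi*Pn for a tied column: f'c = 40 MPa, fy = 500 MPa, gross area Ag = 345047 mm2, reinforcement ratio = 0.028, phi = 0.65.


Ast = rho * Ag = 0.028 * 345047 = 9661.316 mm2
phi*Pn = 0.65 * 0.80 * (0.85 * 40 * (345047 - 9661.316) + 500 * 9661.316) / 1000
= 8441.56 kN

8441.56


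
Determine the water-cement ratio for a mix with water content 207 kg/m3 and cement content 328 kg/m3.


w/c = water / cement
w/c = 207 / 328 = 0.631

0.631


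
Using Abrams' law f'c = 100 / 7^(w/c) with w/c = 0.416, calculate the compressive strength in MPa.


f'c = 100 / 7^0.416
= 100 / 2.247
= 44.51 MPa

44.51


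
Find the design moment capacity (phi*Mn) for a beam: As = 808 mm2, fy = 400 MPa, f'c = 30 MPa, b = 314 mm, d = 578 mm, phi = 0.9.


a = As * fy / (0.85 * f'c * b)
= 808 * 400 / (0.85 * 30 * 314)
= 40.3647 mm
Mn = As * fy * (d - a/2) / 10^6
= 180.2867 kN-m
phi*Mn = 0.9 * 180.2867 = 162.26 kN-m

162.26


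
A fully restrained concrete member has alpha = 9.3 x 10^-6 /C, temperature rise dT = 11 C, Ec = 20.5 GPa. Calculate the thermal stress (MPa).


sigma = alpha * dT * Ec
= 9.3e-6 * 11 * 20.5 * 1000
= 2.097 MPa

2.097


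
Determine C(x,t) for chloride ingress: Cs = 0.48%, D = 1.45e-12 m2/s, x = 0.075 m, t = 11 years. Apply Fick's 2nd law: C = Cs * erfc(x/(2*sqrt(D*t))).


t_seconds = 11 * 365.25 * 24 * 3600 = 347133600.0 s
arg = 0.075 / (2 * sqrt(1.45e-12 * 347133600.0))
= 1.6715
erfc(1.6715) = 0.0181
C = 0.48 * 0.0181 = 0.0087%

0.0087


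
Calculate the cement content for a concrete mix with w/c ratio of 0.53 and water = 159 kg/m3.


Cement = water / (w/c)
= 159 / 0.53
= 300.0 kg/m3

300.0


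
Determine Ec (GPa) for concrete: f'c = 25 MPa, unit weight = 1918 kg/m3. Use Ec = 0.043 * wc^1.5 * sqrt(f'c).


Ec = 0.043 * 1918^1.5 * sqrt(25) / 1000
= 18.06 GPa

18.06


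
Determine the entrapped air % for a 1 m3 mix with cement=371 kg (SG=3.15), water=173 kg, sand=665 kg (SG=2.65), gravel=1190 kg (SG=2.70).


Vol cement = 371 / (3.15 * 1000) = 0.117778 m3
Vol water = 173 / 1000 = 0.173 m3
Vol sand = 665 / (2.65 * 1000) = 0.250943 m3
Vol gravel = 1190 / (2.70 * 1000) = 0.440741 m3
Total solid + water volume = 0.982462 m3
Air = (1 - 0.982462) * 100 = 1.75%

1.75


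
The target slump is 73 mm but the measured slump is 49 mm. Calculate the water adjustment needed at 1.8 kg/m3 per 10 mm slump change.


Difference = 73 - 49 = 24 mm
Water adjustment = 24 * 1.8 / 10 = 4.3 kg/m3

4.3


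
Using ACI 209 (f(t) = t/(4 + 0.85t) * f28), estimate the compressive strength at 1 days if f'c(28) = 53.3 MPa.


f(1) = 1 / (4 + 0.85 * 1) * 53.3
= 1 / 4.85 * 53.3
= 10.99 MPa

10.99


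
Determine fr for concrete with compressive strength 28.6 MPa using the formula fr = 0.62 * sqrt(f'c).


fr = 0.62 * sqrt(28.6)
= 3.316 MPa

3.316


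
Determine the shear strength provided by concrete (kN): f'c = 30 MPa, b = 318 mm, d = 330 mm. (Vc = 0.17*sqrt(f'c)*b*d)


Vc = 0.17 * sqrt(30) * 318 * 330 / 1000
= 97.71 kN

97.71


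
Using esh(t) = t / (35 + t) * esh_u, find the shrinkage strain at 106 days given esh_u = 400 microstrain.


esh(106) = 106 / (35 + 106) * 400
= 106 / 141 * 400
= 300.7 microstrain

300.7


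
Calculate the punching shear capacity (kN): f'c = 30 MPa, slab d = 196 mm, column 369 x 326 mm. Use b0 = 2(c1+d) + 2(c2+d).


b0 = 2*(369 + 196) + 2*(326 + 196) = 2174 mm
Vc = 0.33 * sqrt(30) * 2174 * 196 / 1000
= 770.18 kN

770.18


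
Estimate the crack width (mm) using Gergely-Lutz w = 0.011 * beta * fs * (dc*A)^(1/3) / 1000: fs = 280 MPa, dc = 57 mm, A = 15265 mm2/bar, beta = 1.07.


w = 0.011 * beta * fs * (dc * A)^(1/3) / 1000
= 0.011 * 1.07 * 280 * (57 * 15265)^(1/3) / 1000
= 0.315 mm

0.315


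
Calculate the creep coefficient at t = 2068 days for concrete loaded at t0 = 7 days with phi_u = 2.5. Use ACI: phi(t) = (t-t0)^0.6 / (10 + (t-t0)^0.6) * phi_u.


dt = 2068 - 7 = 2061
phi = 2061^0.6 / (10 + 2061^0.6) * 2.5
= 2.267

2.267


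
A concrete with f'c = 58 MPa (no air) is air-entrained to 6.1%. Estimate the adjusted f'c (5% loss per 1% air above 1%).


Strength loss = (6.1 - 1) * 5 = 25.5%
f'c = 58 * (1 - 25.5/100)
= 43.21 MPa

43.21


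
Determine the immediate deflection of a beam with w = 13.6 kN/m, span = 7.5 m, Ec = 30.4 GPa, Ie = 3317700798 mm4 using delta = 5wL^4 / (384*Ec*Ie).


Convert: L = 7.5 m = 7500 mm, Ec = 30.4 GPa = 30400 MPa
delta = 5 * 13.6 * 7500^4 / (384 * 30400 * 3317700798)
= 5.56 mm

5.56


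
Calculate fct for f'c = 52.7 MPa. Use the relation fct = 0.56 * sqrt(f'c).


fct = 0.56 * sqrt(52.7)
= 0.56 * 7.259
= 4.065 MPa

4.065


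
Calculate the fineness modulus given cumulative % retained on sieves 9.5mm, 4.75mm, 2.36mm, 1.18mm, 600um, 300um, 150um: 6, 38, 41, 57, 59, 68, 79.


FM = sum(cumulative % retained) / 100
= 348 / 100
= 3.48

3.48


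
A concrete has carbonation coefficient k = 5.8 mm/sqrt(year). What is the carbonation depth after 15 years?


depth = k * sqrt(t)
= 5.8 * sqrt(15)
= 22.46 mm

22.46


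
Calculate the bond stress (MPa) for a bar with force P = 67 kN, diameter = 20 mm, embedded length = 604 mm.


u = P / (pi * db * ld)
= 67 * 1000 / (pi * 20 * 604)
= 1.765 MPa

1.765


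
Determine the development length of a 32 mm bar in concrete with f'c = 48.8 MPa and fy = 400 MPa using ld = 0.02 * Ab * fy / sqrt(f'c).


Ab = pi * 32^2 / 4 = 804.248 mm2
ld = 0.02 * 804.248 * 400 / sqrt(48.8)
= 921.0 mm

921.0


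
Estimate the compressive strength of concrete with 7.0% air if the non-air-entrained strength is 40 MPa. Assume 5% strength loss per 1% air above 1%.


Strength loss = (7.0 - 1) * 5 = 30.0%
f'c = 40 * (1 - 30.0/100)
= 28.0 MPa

28.0


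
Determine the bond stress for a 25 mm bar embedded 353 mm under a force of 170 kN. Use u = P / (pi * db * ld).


u = P / (pi * db * ld)
= 170 * 1000 / (pi * 25 * 353)
= 6.132 MPa

6.132


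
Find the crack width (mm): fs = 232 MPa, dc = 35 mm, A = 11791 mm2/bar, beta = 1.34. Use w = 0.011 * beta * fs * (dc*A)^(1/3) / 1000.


w = 0.011 * beta * fs * (dc * A)^(1/3) / 1000
= 0.011 * 1.34 * 232 * (35 * 11791)^(1/3) / 1000
= 0.255 mm

0.255


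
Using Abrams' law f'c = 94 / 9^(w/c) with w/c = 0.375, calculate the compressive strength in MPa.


f'c = 94 / 9^0.375
= 94 / 2.28
= 41.24 MPa

41.24


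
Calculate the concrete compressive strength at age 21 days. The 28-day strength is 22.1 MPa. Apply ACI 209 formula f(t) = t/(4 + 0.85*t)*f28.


f(21) = 21 / (4 + 0.85 * 21) * 22.1
= 21 / 21.85 * 22.1
= 21.24 MPa

21.24


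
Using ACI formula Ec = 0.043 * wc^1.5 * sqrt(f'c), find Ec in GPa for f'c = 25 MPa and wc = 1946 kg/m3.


Ec = 0.043 * 1946^1.5 * sqrt(25) / 1000
= 18.46 GPa

18.46


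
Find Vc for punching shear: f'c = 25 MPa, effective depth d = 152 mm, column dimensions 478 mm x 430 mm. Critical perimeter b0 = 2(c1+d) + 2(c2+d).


b0 = 2*(478 + 152) + 2*(430 + 152) = 2424 mm
Vc = 0.33 * sqrt(25) * 2424 * 152 / 1000
= 607.94 kN

607.94


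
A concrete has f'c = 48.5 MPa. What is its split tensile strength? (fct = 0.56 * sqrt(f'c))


fct = 0.56 * sqrt(48.5)
= 0.56 * 6.964
= 3.9 MPa

3.9


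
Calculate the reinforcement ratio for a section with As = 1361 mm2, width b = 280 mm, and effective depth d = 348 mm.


rho = As / (b * d)
= 1361 / (280 * 348)
= 0.014

0.014


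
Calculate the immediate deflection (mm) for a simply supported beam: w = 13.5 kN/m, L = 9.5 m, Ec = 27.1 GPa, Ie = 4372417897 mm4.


Convert: L = 9.5 m = 9500 mm, Ec = 27.1 GPa = 27100 MPa
delta = 5 * 13.5 * 9500^4 / (384 * 27100 * 4372417897)
= 12.08 mm

12.08


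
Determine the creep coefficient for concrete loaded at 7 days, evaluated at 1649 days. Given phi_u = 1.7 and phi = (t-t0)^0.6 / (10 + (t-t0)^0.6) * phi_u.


dt = 1649 - 7 = 1642
phi = 1642^0.6 / (10 + 1642^0.6) * 1.7
= 1.521

1.521


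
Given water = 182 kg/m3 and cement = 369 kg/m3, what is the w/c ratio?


w/c = water / cement
w/c = 182 / 369 = 0.493

0.493


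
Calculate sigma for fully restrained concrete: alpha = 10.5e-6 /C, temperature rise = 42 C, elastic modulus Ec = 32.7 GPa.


sigma = alpha * dT * Ec
= 10.5e-6 * 42 * 32.7 * 1000
= 14.421 MPa

14.421


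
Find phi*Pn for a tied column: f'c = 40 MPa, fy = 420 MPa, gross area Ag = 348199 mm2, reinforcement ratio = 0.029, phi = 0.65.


Ast = rho * Ag = 0.029 * 348199 = 10097.771 mm2
phi*Pn = 0.65 * 0.80 * (0.85 * 40 * (348199 - 10097.771) + 420 * 10097.771) / 1000
= 8182.98 kN

8182.98


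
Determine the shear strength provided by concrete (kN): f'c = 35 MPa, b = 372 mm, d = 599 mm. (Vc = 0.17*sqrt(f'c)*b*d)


Vc = 0.17 * sqrt(35) * 372 * 599 / 1000
= 224.11 kN

224.11


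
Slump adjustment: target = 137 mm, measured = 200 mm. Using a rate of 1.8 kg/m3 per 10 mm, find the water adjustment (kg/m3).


Difference = 137 - 200 = -63 mm
Water adjustment = -63 * 1.8 / 10 = -11.3 kg/m3

-11.3


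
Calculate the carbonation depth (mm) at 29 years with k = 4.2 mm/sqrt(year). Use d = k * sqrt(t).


depth = k * sqrt(t)
= 4.2 * sqrt(29)
= 22.62 mm

22.62


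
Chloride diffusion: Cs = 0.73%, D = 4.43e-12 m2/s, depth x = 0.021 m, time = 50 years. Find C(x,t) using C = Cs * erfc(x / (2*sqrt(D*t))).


t_seconds = 50 * 365.25 * 24 * 3600 = 1577880000.0 s
arg = 0.021 / (2 * sqrt(4.43e-12 * 1577880000.0))
= 0.1256
erfc(0.1256) = 0.859
C = 0.73 * 0.859 = 0.6271%

0.6271


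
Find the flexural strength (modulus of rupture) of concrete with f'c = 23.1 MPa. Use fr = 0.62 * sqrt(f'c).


fr = 0.62 * sqrt(23.1)
= 2.98 MPa

2.98


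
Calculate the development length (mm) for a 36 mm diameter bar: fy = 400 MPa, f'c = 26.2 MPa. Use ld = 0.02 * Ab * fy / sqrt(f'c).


Ab = pi * 36^2 / 4 = 1017.876 mm2
ld = 0.02 * 1017.876 * 400 / sqrt(26.2)
= 1590.9 mm

1590.9


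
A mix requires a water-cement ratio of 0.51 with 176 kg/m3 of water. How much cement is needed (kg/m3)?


Cement = water / (w/c)
= 176 / 0.51
= 345.1 kg/m3

345.1


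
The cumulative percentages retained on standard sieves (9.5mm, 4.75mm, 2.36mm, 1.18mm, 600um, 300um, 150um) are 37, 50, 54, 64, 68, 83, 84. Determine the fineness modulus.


FM = sum(cumulative % retained) / 100
= 440 / 100
= 4.4

4.4


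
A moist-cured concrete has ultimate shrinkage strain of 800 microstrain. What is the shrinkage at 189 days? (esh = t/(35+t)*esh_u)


esh(189) = 189 / (35 + 189) * 800
= 189 / 224 * 800
= 675.0 microstrain

675.0


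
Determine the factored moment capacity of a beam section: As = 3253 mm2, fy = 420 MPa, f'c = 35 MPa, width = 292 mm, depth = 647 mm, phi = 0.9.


a = As * fy / (0.85 * f'c * b)
= 3253 * 420 / (0.85 * 35 * 292)
= 157.2764 mm
Mn = As * fy * (d - a/2) / 10^6
= 776.53 kN-m
phi*Mn = 0.9 * 776.53 = 698.88 kN-m

698.88


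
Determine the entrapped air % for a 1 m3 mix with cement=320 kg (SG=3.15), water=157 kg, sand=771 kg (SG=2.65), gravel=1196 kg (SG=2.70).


Vol cement = 320 / (3.15 * 1000) = 0.101587 m3
Vol water = 157 / 1000 = 0.157 m3
Vol sand = 771 / (2.65 * 1000) = 0.290943 m3
Vol gravel = 1196 / (2.70 * 1000) = 0.442963 m3
Total solid + water volume = 0.992494 m3
Air = (1 - 0.992494) * 100 = 0.75%

0.75


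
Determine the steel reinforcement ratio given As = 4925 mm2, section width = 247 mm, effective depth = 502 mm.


rho = As / (b * d)
= 4925 / (247 * 502)
= 0.0397

0.0397


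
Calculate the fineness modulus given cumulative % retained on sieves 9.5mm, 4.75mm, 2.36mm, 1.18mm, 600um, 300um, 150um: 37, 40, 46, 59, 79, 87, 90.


FM = sum(cumulative % retained) / 100
= 438 / 100
= 4.38

4.38


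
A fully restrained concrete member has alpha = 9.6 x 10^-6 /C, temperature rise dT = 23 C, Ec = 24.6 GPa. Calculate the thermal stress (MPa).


sigma = alpha * dT * Ec
= 9.6e-6 * 23 * 24.6 * 1000
= 5.432 MPa

5.432


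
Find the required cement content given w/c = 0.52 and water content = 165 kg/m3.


Cement = water / (w/c)
= 165 / 0.52
= 317.3 kg/m3

317.3


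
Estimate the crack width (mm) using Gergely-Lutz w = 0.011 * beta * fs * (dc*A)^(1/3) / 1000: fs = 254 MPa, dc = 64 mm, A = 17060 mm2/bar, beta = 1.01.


w = 0.011 * beta * fs * (dc * A)^(1/3) / 1000
= 0.011 * 1.01 * 254 * (64 * 17060)^(1/3) / 1000
= 0.291 mm

0.291


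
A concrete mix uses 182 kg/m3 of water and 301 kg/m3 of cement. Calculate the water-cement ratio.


w/c = water / cement
w/c = 182 / 301 = 0.605

0.605


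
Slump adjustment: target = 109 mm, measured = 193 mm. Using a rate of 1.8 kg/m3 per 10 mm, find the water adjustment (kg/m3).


Difference = 109 - 193 = -84 mm
Water adjustment = -84 * 1.8 / 10 = -15.1 kg/m3

-15.1


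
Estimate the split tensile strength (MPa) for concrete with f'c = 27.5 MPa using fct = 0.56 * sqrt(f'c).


fct = 0.56 * sqrt(27.5)
= 0.56 * 5.244
= 2.937 MPa

2.937


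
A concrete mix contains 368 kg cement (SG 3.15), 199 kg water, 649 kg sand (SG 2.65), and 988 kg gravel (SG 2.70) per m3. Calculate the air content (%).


Vol cement = 368 / (3.15 * 1000) = 0.116825 m3
Vol water = 199 / 1000 = 0.199 m3
Vol sand = 649 / (2.65 * 1000) = 0.244906 m3
Vol gravel = 988 / (2.70 * 1000) = 0.365926 m3
Total solid + water volume = 0.926657 m3
Air = (1 - 0.926657) * 100 = 7.33%

7.33


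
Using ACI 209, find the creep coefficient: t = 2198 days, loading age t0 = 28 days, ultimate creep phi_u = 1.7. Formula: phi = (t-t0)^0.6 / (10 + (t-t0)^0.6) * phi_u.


dt = 2198 - 28 = 2170
phi = 2170^0.6 / (10 + 2170^0.6) * 1.7
= 1.546

1.546


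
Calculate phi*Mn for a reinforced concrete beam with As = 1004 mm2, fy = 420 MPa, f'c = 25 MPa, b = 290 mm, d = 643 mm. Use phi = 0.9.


a = As * fy / (0.85 * f'c * b)
= 1004 * 420 / (0.85 * 25 * 290)
= 68.4268 mm
Mn = As * fy * (d - a/2) / 10^6
= 256.7131 kN-m
phi*Mn = 0.9 * 256.7131 = 231.04 kN-m

231.04


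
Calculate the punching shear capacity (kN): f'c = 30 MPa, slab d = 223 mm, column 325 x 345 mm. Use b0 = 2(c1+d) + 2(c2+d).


b0 = 2*(325 + 223) + 2*(345 + 223) = 2232 mm
Vc = 0.33 * sqrt(30) * 2232 * 223 / 1000
= 899.65 kN

899.65


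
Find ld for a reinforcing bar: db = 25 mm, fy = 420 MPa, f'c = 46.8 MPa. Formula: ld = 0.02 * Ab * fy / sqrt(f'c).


Ab = pi * 25^2 / 4 = 490.874 mm2
ld = 0.02 * 490.874 * 420 / sqrt(46.8)
= 602.7 mm

602.7


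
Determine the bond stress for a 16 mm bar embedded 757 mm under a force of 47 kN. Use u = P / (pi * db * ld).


u = P / (pi * db * ld)
= 47 * 1000 / (pi * 16 * 757)
= 1.235 MPa

1.235


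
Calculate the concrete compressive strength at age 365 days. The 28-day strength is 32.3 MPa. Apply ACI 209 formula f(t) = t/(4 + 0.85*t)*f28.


f(365) = 365 / (4 + 0.85 * 365) * 32.3
= 365 / 314.25 * 32.3
= 37.52 MPa

37.52


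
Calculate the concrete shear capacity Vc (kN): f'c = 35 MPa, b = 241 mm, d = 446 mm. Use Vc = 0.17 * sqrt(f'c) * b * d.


Vc = 0.17 * sqrt(35) * 241 * 446 / 1000
= 108.1 kN

108.1


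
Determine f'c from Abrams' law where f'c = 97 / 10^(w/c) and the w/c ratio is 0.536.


f'c = 97 / 10^0.536
= 97 / 3.436
= 28.23 MPa

28.23


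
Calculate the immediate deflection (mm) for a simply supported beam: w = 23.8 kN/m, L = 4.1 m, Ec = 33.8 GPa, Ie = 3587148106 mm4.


Convert: L = 4.1 m = 4100 mm, Ec = 33.8 GPa = 33800 MPa
delta = 5 * 23.8 * 4100^4 / (384 * 33800 * 3587148106)
= 0.72 mm

0.72
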